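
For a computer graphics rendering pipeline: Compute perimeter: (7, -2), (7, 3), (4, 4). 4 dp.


Sides: (7, -2)->(7, 3): sqrt(25) = 5, (7, 3)->(4, 4): sqrt(10) = 3.162278, (4, 4)->(7, -2): sqrt(45) = 6.708204
Sum = 14.870482
Perimeter = 14.8705

14.8705


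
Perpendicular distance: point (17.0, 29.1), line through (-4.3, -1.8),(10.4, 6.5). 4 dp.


|cross product| = 277.44
|line direction| = sqrt(284.98) = 16.8814
Distance = 277.44/sqrt(284.98) = 16.4347

16.4347


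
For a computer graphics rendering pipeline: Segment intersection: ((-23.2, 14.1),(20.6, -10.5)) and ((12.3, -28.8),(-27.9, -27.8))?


Cross products: d1=-1689.08, d2=-743.96, d3=-1005.72, d4=-1950.84
d1*d2 < 0 and d3*d4 < 0? no

No, they don't intersect


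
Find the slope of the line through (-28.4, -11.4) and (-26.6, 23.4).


slope = (y2-y1)/(x2-x1) = (23.4-(-11.4))/((-26.6)-(-28.4)) = 34.8/1.8 = 19.3333

19.3333


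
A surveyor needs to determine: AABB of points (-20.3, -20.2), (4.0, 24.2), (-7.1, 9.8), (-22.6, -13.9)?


x range: [-22.6, 4]
y range: [-20.2, 24.2]
Bounding box: (-22.6,-20.2) to (4,24.2)

(-22.6,-20.2) to (4,24.2)


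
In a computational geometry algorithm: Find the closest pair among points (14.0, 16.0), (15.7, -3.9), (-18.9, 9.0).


d(P0,P1) = 19.9725, d(P0,P2) = 33.6364, d(P1,P2) = 36.9265
Closest: P0 and P1

Closest pair: (14.0, 16.0) and (15.7, -3.9), distance = 19.9725


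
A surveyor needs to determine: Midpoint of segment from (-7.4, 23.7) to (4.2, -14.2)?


M = (((-7.4)+4.2)/2, (23.7+(-14.2))/2)
= (-1.6, 4.75)

(-1.6, 4.75)


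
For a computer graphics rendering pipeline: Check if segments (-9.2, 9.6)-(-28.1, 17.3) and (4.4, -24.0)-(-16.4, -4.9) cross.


Cross products: d1=-439.12, d2=-238.29, d3=530.32, d4=329.49
d1*d2 < 0 and d3*d4 < 0? no

No, they don't intersect


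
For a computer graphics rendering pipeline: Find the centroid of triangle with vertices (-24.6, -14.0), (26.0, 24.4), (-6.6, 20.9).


Centroid = ((x_A+x_B+x_C)/3, (y_A+y_B+y_C)/3)
= (((-24.6)+26+(-6.6))/3, ((-14)+24.4+20.9)/3)
= (-1.7333, 10.4333)

(-1.7333, 10.4333)


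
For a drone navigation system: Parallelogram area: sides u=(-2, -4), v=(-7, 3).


|u x v| = |(-2)*3 - (-4)*(-7)|
= |(-6) - 28| = 34

34


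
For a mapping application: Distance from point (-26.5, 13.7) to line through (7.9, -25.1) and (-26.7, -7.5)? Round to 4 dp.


|cross product| = 737.04
|line direction| = sqrt(1506.92) = 38.8191
Distance = 737.04/sqrt(1506.92) = 18.9865

18.9865


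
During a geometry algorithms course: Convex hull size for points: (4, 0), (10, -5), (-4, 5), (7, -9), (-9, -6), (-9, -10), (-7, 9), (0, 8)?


Convex hull vertices (CCW): (-9, -10), (7, -9), (10, -5), (0, 8), (-7, 9), (-9, -6)
Count = 6

6


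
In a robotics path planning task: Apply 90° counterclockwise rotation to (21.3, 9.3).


90° CCW: (x,y) -> (-y, x)
(21.3,9.3) -> (-9.3, 21.3)

(-9.3, 21.3)


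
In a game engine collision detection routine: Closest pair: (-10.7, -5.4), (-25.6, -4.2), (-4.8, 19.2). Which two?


d(P0,P1) = 14.9482, d(P0,P2) = 25.2976, d(P1,P2) = 31.3081
Closest: P0 and P1

Closest pair: (-10.7, -5.4) and (-25.6, -4.2), distance = 14.9482


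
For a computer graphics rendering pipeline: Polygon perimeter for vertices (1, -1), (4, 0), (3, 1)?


Sides: (1, -1)->(4, 0): sqrt(10) = 3.162278, (4, 0)->(3, 1): sqrt(2) = 1.414214, (3, 1)->(1, -1): sqrt(8) = 2.828427
Sum = 7.404919
Perimeter = 7.4049

7.4049


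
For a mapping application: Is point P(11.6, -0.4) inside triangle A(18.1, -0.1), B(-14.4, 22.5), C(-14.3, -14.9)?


Cross products: AB x AP = 156.65, BC x BP = 970.11, CA x CP = 86.48
All same sign? yes

Yes, inside


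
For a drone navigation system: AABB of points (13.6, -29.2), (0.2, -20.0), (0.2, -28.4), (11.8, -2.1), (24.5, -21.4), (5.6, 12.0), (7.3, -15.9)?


x range: [0.2, 24.5]
y range: [-29.2, 12]
Bounding box: (0.2,-29.2) to (24.5,12)

(0.2,-29.2) to (24.5,12)


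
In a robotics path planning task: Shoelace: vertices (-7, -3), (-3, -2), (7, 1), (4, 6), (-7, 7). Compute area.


Shoelace sum: ((-7)*(-2) - (-3)*(-3)) + ((-3)*1 - 7*(-2)) + (7*6 - 4*1) + (4*7 - (-7)*6) + ((-7)*(-3) - (-7)*7)
= 194
Area = |194|/2 = 97

97


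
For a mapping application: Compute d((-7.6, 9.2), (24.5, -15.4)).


dx=32.1, dy=-24.6
d^2 = 32.1^2 + (-24.6)^2 = 1635.57
d = sqrt(1635.57) = 40.4422

40.4422


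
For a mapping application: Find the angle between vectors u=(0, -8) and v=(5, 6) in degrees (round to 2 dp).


u.v = -48, |u| = sqrt(64) = 8, |v| = sqrt(61) = 7.8102
cos(theta) = u.v/(|u||v|) = -48/sqrt(3904) = -0.768221
theta = acos(-0.768221) = 140.19 degrees

140.19 degrees


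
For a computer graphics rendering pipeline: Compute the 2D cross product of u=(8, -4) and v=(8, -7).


u x v = u_x*v_y - u_y*v_x = 8*(-7) - (-4)*8
= (-56) - (-32) = -24

-24


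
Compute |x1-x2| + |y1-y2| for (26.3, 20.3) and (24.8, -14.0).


|26.3-24.8| + |20.3-(-14)| = 1.5 + 34.3 = 35.8

35.8


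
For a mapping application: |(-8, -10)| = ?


|u| = sqrt((-8)^2 + (-10)^2) = sqrt(164) = 12.8062

12.8062


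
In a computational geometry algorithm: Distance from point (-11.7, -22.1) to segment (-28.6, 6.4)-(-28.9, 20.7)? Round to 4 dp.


Project P onto AB: t = 0 (clamped to [0,1])
Closest point on segment: (-28.6, 6.4)
Distance: 33.134

33.134


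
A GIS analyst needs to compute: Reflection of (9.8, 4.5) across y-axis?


Reflection over y-axis: (x,y) -> (-x,y)
(9.8, 4.5) -> (-9.8, 4.5)

(-9.8, 4.5)


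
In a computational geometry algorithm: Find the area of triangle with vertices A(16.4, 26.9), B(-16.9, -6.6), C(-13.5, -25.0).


Area = |x_A(y_B-y_C) + x_B(y_C-y_A) + x_C(y_A-y_B)|/2
= |301.76 + 877.11 + (-452.25)|/2
= 726.62/2 = 363.31

363.31


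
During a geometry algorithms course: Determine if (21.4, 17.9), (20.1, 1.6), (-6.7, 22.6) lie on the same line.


Cross product: (20.1-21.4)*(22.6-17.9) - (1.6-17.9)*((-6.7)-21.4)
= -464.14

No, not collinear


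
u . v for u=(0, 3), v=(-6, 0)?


u . v = u_x*v_x + u_y*v_y = 0*(-6) + 3*0
= 0 + 0 = 0

0


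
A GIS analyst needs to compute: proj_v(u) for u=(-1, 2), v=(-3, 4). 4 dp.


u.v = 11, |v| = sqrt(25) = 5
Scalar projection = u.v / |v| = 11 / sqrt(25) = 2.2

2.2


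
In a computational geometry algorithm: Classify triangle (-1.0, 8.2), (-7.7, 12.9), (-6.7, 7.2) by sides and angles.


Side lengths squared: AB^2=66.98, BC^2=33.49, CA^2=33.49
Sorted: [33.49, 33.49, 66.98]
By sides: Isosceles, By angles: Right

Isosceles, Right


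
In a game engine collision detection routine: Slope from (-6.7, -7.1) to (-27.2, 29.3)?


slope = (y2-y1)/(x2-x1) = (29.3-(-7.1))/((-27.2)-(-6.7)) = 36.4/(-20.5) = -1.7756

-1.7756


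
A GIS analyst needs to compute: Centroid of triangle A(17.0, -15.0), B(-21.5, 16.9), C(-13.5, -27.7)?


Centroid = ((x_A+x_B+x_C)/3, (y_A+y_B+y_C)/3)
= ((17+(-21.5)+(-13.5))/3, ((-15)+16.9+(-27.7))/3)
= (-6, -8.6)

(-6, -8.6)


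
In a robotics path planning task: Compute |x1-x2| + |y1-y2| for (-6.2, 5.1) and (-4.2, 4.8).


|(-6.2)-(-4.2)| + |5.1-4.8| = 2 + 0.3 = 2.3

2.3


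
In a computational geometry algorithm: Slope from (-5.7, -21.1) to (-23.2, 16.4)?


slope = (y2-y1)/(x2-x1) = (16.4-(-21.1))/((-23.2)-(-5.7)) = 37.5/(-17.5) = -2.1429

-2.1429


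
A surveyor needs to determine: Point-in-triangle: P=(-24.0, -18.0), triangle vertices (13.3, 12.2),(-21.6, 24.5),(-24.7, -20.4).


Cross products: AB x AP = 1512.77, BC x BP = 23.99, CA x CP = 68.38
All same sign? yes

Yes, inside


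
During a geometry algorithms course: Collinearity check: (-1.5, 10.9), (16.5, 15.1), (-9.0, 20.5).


Cross product: (16.5-(-1.5))*(20.5-10.9) - (15.1-10.9)*((-9)-(-1.5))
= 204.3

No, not collinear


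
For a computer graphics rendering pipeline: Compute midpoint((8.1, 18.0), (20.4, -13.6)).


M = ((8.1+20.4)/2, (18+(-13.6))/2)
= (14.25, 2.2)

(14.25, 2.2)


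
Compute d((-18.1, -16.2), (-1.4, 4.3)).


dx=16.7, dy=20.5
d^2 = 16.7^2 + 20.5^2 = 699.14
d = sqrt(699.14) = 26.4413

26.4413


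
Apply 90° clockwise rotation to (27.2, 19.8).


90° CW: (x,y) -> (y, -x)
(27.2,19.8) -> (19.8, -27.2)

(19.8, -27.2)


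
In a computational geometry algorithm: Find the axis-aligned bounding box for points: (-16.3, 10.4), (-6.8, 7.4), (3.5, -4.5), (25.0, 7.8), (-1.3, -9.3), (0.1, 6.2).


x range: [-16.3, 25]
y range: [-9.3, 10.4]
Bounding box: (-16.3,-9.3) to (25,10.4)

(-16.3,-9.3) to (25,10.4)


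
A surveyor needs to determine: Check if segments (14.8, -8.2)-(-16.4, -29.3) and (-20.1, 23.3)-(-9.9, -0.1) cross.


Cross products: d1=495.36, d2=-449.94, d3=-1719.19, d4=-773.89
d1*d2 < 0 and d3*d4 < 0? no

No, they don't intersect


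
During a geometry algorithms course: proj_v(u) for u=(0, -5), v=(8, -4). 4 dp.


u.v = 20, |v| = sqrt(80) = 8.9443
Scalar projection = u.v / |v| = 20 / sqrt(80) = 2.2361

2.2361


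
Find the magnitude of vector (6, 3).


|u| = sqrt(6^2 + 3^2) = sqrt(45) = 6.7082

6.7082


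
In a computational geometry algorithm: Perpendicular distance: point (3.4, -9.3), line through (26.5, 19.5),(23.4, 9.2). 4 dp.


|cross product| = 148.65
|line direction| = sqrt(115.7) = 10.7564
Distance = 148.65/sqrt(115.7) = 13.8197

13.8197


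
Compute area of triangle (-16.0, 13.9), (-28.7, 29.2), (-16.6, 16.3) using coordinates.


Area = |x_A(y_B-y_C) + x_B(y_C-y_A) + x_C(y_A-y_B)|/2
= |(-206.4) + (-68.88) + 253.98|/2
= 21.3/2 = 10.65

10.65


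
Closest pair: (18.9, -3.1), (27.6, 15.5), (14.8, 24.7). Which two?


d(P0,P1) = 20.5341, d(P0,P2) = 28.1007, d(P1,P2) = 15.7632
Closest: P1 and P2

Closest pair: (27.6, 15.5) and (14.8, 24.7), distance = 15.7632


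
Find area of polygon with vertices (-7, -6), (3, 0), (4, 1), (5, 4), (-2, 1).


Shoelace sum: ((-7)*0 - 3*(-6)) + (3*1 - 4*0) + (4*4 - 5*1) + (5*1 - (-2)*4) + ((-2)*(-6) - (-7)*1)
= 64
Area = |64|/2 = 32

32


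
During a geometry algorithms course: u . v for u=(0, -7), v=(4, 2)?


u . v = u_x*v_x + u_y*v_y = 0*4 + (-7)*2
= 0 + (-14) = -14

-14


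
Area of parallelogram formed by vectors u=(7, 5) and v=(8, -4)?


|u x v| = |7*(-4) - 5*8|
= |(-28) - 40| = 68

68


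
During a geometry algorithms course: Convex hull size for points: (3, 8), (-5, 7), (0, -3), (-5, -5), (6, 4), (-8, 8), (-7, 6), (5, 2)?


Convex hull vertices (CCW): (-8, 8), (-5, -5), (0, -3), (5, 2), (6, 4), (3, 8)
Count = 6

6


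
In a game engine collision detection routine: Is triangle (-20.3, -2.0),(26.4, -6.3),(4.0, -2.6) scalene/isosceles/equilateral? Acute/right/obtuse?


Side lengths squared: AB^2=2199.38, BC^2=515.45, CA^2=590.85
Sorted: [515.45, 590.85, 2199.38]
By sides: Scalene, By angles: Obtuse

Scalene, Obtuse


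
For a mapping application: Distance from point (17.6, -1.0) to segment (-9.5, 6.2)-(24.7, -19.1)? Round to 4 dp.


Project P onto AB: t = 0.6128 (clamped to [0,1])
Closest point on segment: (11.4573, -9.3035)
Distance: 10.3286

10.3286


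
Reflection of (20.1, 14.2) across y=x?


Reflection over y=x: (x,y) -> (y,x)
(20.1, 14.2) -> (14.2, 20.1)

(14.2, 20.1)


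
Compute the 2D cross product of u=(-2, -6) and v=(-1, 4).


u x v = u_x*v_y - u_y*v_x = (-2)*4 - (-6)*(-1)
= (-8) - 6 = -14

-14


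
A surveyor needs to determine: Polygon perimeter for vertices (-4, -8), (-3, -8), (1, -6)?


Sides: (-4, -8)->(-3, -8): sqrt(1) = 1, (-3, -8)->(1, -6): sqrt(20) = 4.472136, (1, -6)->(-4, -8): sqrt(29) = 5.385165
Sum = 10.857301
Perimeter = 10.8573

10.8573


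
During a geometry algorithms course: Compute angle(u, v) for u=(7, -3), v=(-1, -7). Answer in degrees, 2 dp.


u.v = 14, |u| = sqrt(58) = 7.6158, |v| = sqrt(50) = 7.0711
cos(theta) = u.v/(|u||v|) = 14/sqrt(2900) = 0.259973
theta = acos(0.259973) = 74.93 degrees

74.93 degrees


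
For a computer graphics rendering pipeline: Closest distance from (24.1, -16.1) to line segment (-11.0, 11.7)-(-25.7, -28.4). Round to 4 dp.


Project P onto AB: t = 0.3283 (clamped to [0,1])
Closest point on segment: (-15.8257, -1.4639)
Distance: 42.5238

42.5238


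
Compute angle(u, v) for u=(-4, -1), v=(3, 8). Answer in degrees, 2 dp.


u.v = -20, |u| = sqrt(17) = 4.1231, |v| = sqrt(73) = 8.544
cos(theta) = u.v/(|u||v|) = -20/sqrt(1241) = -0.567733
theta = acos(-0.567733) = 124.59 degrees

124.59 degrees


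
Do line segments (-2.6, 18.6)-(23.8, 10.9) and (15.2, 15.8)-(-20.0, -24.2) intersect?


Cross products: d1=-810.56, d2=516.48, d3=63.14, d4=-1263.9
d1*d2 < 0 and d3*d4 < 0? yes

Yes, they intersect


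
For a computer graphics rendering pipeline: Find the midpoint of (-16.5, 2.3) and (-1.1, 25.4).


M = (((-16.5)+(-1.1))/2, (2.3+25.4)/2)
= (-8.8, 13.85)

(-8.8, 13.85)


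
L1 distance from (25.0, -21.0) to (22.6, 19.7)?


|25-22.6| + |(-21)-19.7| = 2.4 + 40.7 = 43.1

43.1


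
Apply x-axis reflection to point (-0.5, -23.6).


Reflection over x-axis: (x,y) -> (x,-y)
(-0.5, -23.6) -> (-0.5, 23.6)

(-0.5, 23.6)


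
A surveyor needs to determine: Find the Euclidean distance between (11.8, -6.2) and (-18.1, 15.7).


dx=-29.9, dy=21.9
d^2 = (-29.9)^2 + 21.9^2 = 1373.62
d = sqrt(1373.62) = 37.0624

37.0624


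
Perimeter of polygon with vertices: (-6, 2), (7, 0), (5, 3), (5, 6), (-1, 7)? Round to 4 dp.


Sides: (-6, 2)->(7, 0): sqrt(173) = 13.152946, (7, 0)->(5, 3): sqrt(13) = 3.605551, (5, 3)->(5, 6): sqrt(9) = 3, (5, 6)->(-1, 7): sqrt(37) = 6.082763, (-1, 7)->(-6, 2): sqrt(50) = 7.071068
Sum = 32.912328
Perimeter = 32.9123

32.9123


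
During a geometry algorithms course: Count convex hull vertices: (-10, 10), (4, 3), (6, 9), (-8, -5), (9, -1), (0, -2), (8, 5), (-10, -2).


Convex hull vertices (CCW): (-10, -2), (-8, -5), (9, -1), (8, 5), (6, 9), (-10, 10)
Count = 6

6


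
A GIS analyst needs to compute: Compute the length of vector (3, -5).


|u| = sqrt(3^2 + (-5)^2) = sqrt(34) = 5.831

5.831


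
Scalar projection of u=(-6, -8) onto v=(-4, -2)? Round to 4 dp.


u.v = 40, |v| = sqrt(20) = 4.4721
Scalar projection = u.v / |v| = 40 / sqrt(20) = 8.9443

8.9443


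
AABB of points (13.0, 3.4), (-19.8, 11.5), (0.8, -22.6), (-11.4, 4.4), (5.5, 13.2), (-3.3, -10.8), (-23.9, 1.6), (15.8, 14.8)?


x range: [-23.9, 15.8]
y range: [-22.6, 14.8]
Bounding box: (-23.9,-22.6) to (15.8,14.8)

(-23.9,-22.6) to (15.8,14.8)


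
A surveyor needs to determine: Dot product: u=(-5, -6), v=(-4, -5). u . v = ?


u . v = u_x*v_x + u_y*v_y = (-5)*(-4) + (-6)*(-5)
= 20 + 30 = 50

50


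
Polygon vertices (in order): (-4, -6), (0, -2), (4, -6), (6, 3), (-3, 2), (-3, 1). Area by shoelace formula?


Shoelace sum: ((-4)*(-2) - 0*(-6)) + (0*(-6) - 4*(-2)) + (4*3 - 6*(-6)) + (6*2 - (-3)*3) + ((-3)*1 - (-3)*2) + ((-3)*(-6) - (-4)*1)
= 110
Area = |110|/2 = 55

55


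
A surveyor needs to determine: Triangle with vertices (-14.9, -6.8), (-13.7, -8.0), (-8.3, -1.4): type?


Side lengths squared: AB^2=2.88, BC^2=72.72, CA^2=72.72
Sorted: [2.88, 72.72, 72.72]
By sides: Isosceles, By angles: Acute

Isosceles, Acute


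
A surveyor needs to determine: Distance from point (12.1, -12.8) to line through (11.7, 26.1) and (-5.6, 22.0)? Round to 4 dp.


|cross product| = 674.61
|line direction| = sqrt(316.1) = 17.7792
Distance = 674.61/sqrt(316.1) = 37.9438

37.9438


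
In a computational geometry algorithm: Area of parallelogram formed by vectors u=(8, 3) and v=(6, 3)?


|u x v| = |8*3 - 3*6|
= |24 - 18| = 6

6


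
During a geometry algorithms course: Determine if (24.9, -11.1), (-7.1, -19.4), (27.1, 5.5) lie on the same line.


Cross product: ((-7.1)-24.9)*(5.5-(-11.1)) - ((-19.4)-(-11.1))*(27.1-24.9)
= -512.94

No, not collinear


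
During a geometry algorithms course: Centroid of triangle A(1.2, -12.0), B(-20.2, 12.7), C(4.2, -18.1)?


Centroid = ((x_A+x_B+x_C)/3, (y_A+y_B+y_C)/3)
= ((1.2+(-20.2)+4.2)/3, ((-12)+12.7+(-18.1))/3)
= (-4.9333, -5.8)

(-4.9333, -5.8)


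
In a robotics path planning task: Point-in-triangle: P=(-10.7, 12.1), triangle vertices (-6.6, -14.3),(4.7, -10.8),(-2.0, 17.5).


Cross products: AB x AP = 312.67, BC x BP = 282.39, CA x CP = -251.82
All same sign? no

No, outside


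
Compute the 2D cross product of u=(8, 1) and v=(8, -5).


u x v = u_x*v_y - u_y*v_x = 8*(-5) - 1*8
= (-40) - 8 = -48

-48


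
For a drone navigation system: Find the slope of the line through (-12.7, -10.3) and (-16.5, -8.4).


slope = (y2-y1)/(x2-x1) = ((-8.4)-(-10.3))/((-16.5)-(-12.7)) = 1.9/(-3.8) = -0.5

-0.5


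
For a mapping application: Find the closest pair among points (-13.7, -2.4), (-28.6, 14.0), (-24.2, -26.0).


d(P0,P1) = 22.1578, d(P0,P2) = 25.8304, d(P1,P2) = 40.2413
Closest: P0 and P1

Closest pair: (-13.7, -2.4) and (-28.6, 14.0), distance = 22.1578


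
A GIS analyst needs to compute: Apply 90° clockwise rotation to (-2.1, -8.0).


90° CW: (x,y) -> (y, -x)
(-2.1,-8) -> (-8, 2.1)

(-8, 2.1)


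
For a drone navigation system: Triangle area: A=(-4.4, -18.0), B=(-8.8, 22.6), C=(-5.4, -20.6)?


Area = |x_A(y_B-y_C) + x_B(y_C-y_A) + x_C(y_A-y_B)|/2
= |(-190.08) + 22.88 + 219.24|/2
= 52.04/2 = 26.02

26.02


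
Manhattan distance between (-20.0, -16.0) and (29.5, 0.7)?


|(-20)-29.5| + |(-16)-0.7| = 49.5 + 16.7 = 66.2

66.2


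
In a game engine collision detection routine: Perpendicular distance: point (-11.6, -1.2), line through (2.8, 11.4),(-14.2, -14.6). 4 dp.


|cross product| = 160.2
|line direction| = sqrt(965) = 31.0644
Distance = 160.2/sqrt(965) = 5.157

5.157


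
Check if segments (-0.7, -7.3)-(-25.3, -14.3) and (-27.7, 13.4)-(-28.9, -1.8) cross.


Cross products: d1=435.24, d2=69.72, d3=-698.22, d4=-332.7
d1*d2 < 0 and d3*d4 < 0? no

No, they don't intersect


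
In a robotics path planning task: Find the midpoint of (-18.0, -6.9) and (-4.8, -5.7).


M = (((-18)+(-4.8))/2, ((-6.9)+(-5.7))/2)
= (-11.4, -6.3)

(-11.4, -6.3)


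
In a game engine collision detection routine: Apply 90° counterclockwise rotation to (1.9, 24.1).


90° CCW: (x,y) -> (-y, x)
(1.9,24.1) -> (-24.1, 1.9)

(-24.1, 1.9)


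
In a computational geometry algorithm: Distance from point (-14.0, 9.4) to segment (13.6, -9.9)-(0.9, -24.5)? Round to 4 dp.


Project P onto AB: t = 0.1836 (clamped to [0,1])
Closest point on segment: (11.2686, -12.5802)
Distance: 33.4908

33.4908


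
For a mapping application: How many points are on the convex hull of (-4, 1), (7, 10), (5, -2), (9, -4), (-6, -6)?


Convex hull vertices (CCW): (-6, -6), (9, -4), (7, 10), (-4, 1)
Count = 4

4


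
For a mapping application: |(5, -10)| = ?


|u| = sqrt(5^2 + (-10)^2) = sqrt(125) = 11.1803

11.1803


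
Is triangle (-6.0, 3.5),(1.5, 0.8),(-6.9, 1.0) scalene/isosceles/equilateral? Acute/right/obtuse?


Side lengths squared: AB^2=63.54, BC^2=70.6, CA^2=7.06
Sorted: [7.06, 63.54, 70.6]
By sides: Scalene, By angles: Right

Scalene, Right


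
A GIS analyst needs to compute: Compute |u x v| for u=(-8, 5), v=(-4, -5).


|u x v| = |(-8)*(-5) - 5*(-4)|
= |40 - (-20)| = 60

60


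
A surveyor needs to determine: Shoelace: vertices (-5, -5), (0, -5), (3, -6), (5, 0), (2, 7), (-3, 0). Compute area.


Shoelace sum: ((-5)*(-5) - 0*(-5)) + (0*(-6) - 3*(-5)) + (3*0 - 5*(-6)) + (5*7 - 2*0) + (2*0 - (-3)*7) + ((-3)*(-5) - (-5)*0)
= 141
Area = |141|/2 = 70.5

70.5


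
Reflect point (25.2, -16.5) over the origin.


Reflection over origin: (x,y) -> (-x,-y)
(25.2, -16.5) -> (-25.2, 16.5)

(-25.2, 16.5)


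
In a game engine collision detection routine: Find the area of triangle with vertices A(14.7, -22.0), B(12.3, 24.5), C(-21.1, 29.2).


Area = |x_A(y_B-y_C) + x_B(y_C-y_A) + x_C(y_A-y_B)|/2
= |(-69.09) + 629.76 + 981.15|/2
= 1541.82/2 = 770.91

770.91


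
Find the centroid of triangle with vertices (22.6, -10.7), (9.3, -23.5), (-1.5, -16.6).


Centroid = ((x_A+x_B+x_C)/3, (y_A+y_B+y_C)/3)
= ((22.6+9.3+(-1.5))/3, ((-10.7)+(-23.5)+(-16.6))/3)
= (10.1333, -16.9333)

(10.1333, -16.9333)


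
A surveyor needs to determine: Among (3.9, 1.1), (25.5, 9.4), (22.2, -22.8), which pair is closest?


d(P0,P1) = 23.1398, d(P0,P2) = 30.1015, d(P1,P2) = 32.3687
Closest: P0 and P1

Closest pair: (3.9, 1.1) and (25.5, 9.4), distance = 23.1398


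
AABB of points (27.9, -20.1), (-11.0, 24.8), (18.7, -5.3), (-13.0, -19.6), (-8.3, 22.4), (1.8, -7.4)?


x range: [-13, 27.9]
y range: [-20.1, 24.8]
Bounding box: (-13,-20.1) to (27.9,24.8)

(-13,-20.1) to (27.9,24.8)


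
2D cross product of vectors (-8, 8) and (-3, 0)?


u x v = u_x*v_y - u_y*v_x = (-8)*0 - 8*(-3)
= 0 - (-24) = 24

24


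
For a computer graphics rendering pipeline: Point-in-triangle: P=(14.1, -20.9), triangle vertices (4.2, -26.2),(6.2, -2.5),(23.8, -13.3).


Cross products: AB x AP = -224.03, BC x BP = -238.52, CA x CP = 23.83
All same sign? no

No, outside


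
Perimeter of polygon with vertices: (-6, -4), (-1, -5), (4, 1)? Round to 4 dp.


Sides: (-6, -4)->(-1, -5): sqrt(26) = 5.09902, (-1, -5)->(4, 1): sqrt(61) = 7.81025, (4, 1)->(-6, -4): sqrt(125) = 11.18034
Sum = 24.08961
Perimeter = 24.0896

24.0896


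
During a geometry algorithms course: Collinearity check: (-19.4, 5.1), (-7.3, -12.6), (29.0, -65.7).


Cross product: ((-7.3)-(-19.4))*((-65.7)-5.1) - ((-12.6)-5.1)*(29-(-19.4))
= 0

Yes, collinear


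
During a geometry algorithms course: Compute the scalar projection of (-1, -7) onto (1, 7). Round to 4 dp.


u.v = -50, |v| = sqrt(50) = 7.0711
Scalar projection = u.v / |v| = -50 / sqrt(50) = -7.0711

-7.0711


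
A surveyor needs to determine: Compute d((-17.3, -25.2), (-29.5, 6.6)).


dx=-12.2, dy=31.8
d^2 = (-12.2)^2 + 31.8^2 = 1160.08
d = sqrt(1160.08) = 34.0599

34.0599


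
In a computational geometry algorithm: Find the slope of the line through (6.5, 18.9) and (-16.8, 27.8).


slope = (y2-y1)/(x2-x1) = (27.8-18.9)/((-16.8)-6.5) = 8.9/(-23.3) = -0.382

-0.382


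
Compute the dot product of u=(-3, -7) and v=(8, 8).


u . v = u_x*v_x + u_y*v_y = (-3)*8 + (-7)*8
= (-24) + (-56) = -80

-80


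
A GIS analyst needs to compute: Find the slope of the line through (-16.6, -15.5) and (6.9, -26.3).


slope = (y2-y1)/(x2-x1) = ((-26.3)-(-15.5))/(6.9-(-16.6)) = (-10.8)/23.5 = -0.4596

-0.4596


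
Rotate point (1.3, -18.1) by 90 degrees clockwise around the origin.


90° CW: (x,y) -> (y, -x)
(1.3,-18.1) -> (-18.1, -1.3)

(-18.1, -1.3)


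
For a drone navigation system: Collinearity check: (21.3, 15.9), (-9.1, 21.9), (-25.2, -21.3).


Cross product: ((-9.1)-21.3)*((-21.3)-15.9) - (21.9-15.9)*((-25.2)-21.3)
= 1409.88

No, not collinear


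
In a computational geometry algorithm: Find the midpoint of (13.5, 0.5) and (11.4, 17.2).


M = ((13.5+11.4)/2, (0.5+17.2)/2)
= (12.45, 8.85)

(12.45, 8.85)


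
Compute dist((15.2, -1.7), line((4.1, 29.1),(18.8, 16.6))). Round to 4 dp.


|cross product| = 314.01
|line direction| = sqrt(372.34) = 19.2961
Distance = 314.01/sqrt(372.34) = 16.2732

16.2732


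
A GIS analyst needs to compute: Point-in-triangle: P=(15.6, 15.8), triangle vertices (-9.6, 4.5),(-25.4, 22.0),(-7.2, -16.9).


Cross products: AB x AP = -619.54, BC x BP = 1482.06, CA x CP = -566.4
All same sign? no

No, outside


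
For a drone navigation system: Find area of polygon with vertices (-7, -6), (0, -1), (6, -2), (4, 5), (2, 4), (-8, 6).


Shoelace sum: ((-7)*(-1) - 0*(-6)) + (0*(-2) - 6*(-1)) + (6*5 - 4*(-2)) + (4*4 - 2*5) + (2*6 - (-8)*4) + ((-8)*(-6) - (-7)*6)
= 191
Area = |191|/2 = 95.5

95.5


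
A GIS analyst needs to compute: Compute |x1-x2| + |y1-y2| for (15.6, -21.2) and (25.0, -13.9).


|15.6-25| + |(-21.2)-(-13.9)| = 9.4 + 7.3 = 16.7

16.7


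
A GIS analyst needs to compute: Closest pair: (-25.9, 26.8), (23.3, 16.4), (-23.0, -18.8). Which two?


d(P0,P1) = 50.2872, d(P0,P2) = 45.6921, d(P1,P2) = 58.1612
Closest: P0 and P2

Closest pair: (-25.9, 26.8) and (-23.0, -18.8), distance = 45.6921


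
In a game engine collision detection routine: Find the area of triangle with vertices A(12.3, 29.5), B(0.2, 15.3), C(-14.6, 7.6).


Area = |x_A(y_B-y_C) + x_B(y_C-y_A) + x_C(y_A-y_B)|/2
= |94.71 + (-4.38) + (-207.32)|/2
= 116.99/2 = 58.495

58.495


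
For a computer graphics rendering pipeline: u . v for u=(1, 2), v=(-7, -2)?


u . v = u_x*v_x + u_y*v_y = 1*(-7) + 2*(-2)
= (-7) + (-4) = -11

-11


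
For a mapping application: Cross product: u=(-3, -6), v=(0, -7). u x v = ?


u x v = u_x*v_y - u_y*v_x = (-3)*(-7) - (-6)*0
= 21 - 0 = 21

21


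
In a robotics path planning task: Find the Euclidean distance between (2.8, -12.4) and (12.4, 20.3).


dx=9.6, dy=32.7
d^2 = 9.6^2 + 32.7^2 = 1161.45
d = sqrt(1161.45) = 34.0801

34.0801


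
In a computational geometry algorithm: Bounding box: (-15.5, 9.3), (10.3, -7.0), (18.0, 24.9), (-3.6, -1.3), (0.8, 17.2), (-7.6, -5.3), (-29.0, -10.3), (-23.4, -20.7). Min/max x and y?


x range: [-29, 18]
y range: [-20.7, 24.9]
Bounding box: (-29,-20.7) to (18,24.9)

(-29,-20.7) to (18,24.9)


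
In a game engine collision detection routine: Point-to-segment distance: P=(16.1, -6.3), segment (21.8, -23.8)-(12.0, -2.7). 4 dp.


Project P onto AB: t = 0.7854 (clamped to [0,1])
Closest point on segment: (14.1029, -7.2276)
Distance: 2.202

2.202


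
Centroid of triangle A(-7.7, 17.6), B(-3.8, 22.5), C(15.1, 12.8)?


Centroid = ((x_A+x_B+x_C)/3, (y_A+y_B+y_C)/3)
= (((-7.7)+(-3.8)+15.1)/3, (17.6+22.5+12.8)/3)
= (1.2, 17.6333)

(1.2, 17.6333)


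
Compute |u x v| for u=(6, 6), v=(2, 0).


|u x v| = |6*0 - 6*2|
= |0 - 12| = 12

12


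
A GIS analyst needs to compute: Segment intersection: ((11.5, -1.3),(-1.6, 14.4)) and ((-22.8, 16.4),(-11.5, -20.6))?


Cross products: d1=1069.09, d2=761.8, d3=306.64, d4=613.93
d1*d2 < 0 and d3*d4 < 0? no

No, they don't intersect


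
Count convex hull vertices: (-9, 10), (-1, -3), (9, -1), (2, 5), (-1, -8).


Convex hull vertices (CCW): (-9, 10), (-1, -8), (9, -1), (2, 5)
Count = 4

4


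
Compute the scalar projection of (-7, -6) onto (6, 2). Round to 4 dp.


u.v = -54, |v| = sqrt(40) = 6.3246
Scalar projection = u.v / |v| = -54 / sqrt(40) = -8.5381

-8.5381


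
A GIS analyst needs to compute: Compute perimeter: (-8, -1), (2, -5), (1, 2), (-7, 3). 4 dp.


Sides: (-8, -1)->(2, -5): sqrt(116) = 10.77033, (2, -5)->(1, 2): sqrt(50) = 7.071068, (1, 2)->(-7, 3): sqrt(65) = 8.062258, (-7, 3)->(-8, -1): sqrt(17) = 4.123106
Sum = 30.026762
Perimeter = 30.0268

30.0268


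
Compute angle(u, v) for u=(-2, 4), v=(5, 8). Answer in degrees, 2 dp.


u.v = 22, |u| = sqrt(20) = 4.4721, |v| = sqrt(89) = 9.434
cos(theta) = u.v/(|u||v|) = 22/sqrt(1780) = 0.52145
theta = acos(0.52145) = 58.57 degrees

58.57 degrees


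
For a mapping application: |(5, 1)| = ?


|u| = sqrt(5^2 + 1^2) = sqrt(26) = 5.099

5.099


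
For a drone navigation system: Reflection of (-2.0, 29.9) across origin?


Reflection over origin: (x,y) -> (-x,-y)
(-2, 29.9) -> (2, -29.9)

(2, -29.9)


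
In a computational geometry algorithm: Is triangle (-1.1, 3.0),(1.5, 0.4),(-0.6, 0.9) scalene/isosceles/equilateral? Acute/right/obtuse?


Side lengths squared: AB^2=13.52, BC^2=4.66, CA^2=4.66
Sorted: [4.66, 4.66, 13.52]
By sides: Isosceles, By angles: Obtuse

Isosceles, Obtuse


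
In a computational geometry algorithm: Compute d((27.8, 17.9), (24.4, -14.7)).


dx=-3.4, dy=-32.6
d^2 = (-3.4)^2 + (-32.6)^2 = 1074.32
d = sqrt(1074.32) = 32.7768

32.7768


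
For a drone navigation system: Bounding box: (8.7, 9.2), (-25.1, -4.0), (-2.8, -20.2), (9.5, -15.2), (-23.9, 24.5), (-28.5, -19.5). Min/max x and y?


x range: [-28.5, 9.5]
y range: [-20.2, 24.5]
Bounding box: (-28.5,-20.2) to (9.5,24.5)

(-28.5,-20.2) to (9.5,24.5)


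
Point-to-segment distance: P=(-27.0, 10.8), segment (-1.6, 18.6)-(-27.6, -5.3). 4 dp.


Project P onto AB: t = 0.679 (clamped to [0,1])
Closest point on segment: (-19.2533, 2.3726)
Distance: 11.447

11.447


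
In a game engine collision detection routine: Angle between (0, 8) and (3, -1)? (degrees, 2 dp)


u.v = -8, |u| = sqrt(64) = 8, |v| = sqrt(10) = 3.1623
cos(theta) = u.v/(|u||v|) = -8/sqrt(640) = -0.316228
theta = acos(-0.316228) = 108.43 degrees

108.43 degrees


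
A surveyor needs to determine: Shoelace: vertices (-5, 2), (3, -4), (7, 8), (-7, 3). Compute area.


Shoelace sum: ((-5)*(-4) - 3*2) + (3*8 - 7*(-4)) + (7*3 - (-7)*8) + ((-7)*2 - (-5)*3)
= 144
Area = |144|/2 = 72

72


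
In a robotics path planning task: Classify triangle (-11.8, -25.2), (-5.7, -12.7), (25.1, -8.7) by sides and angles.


Side lengths squared: AB^2=193.46, BC^2=964.64, CA^2=1633.86
Sorted: [193.46, 964.64, 1633.86]
By sides: Scalene, By angles: Obtuse

Scalene, Obtuse


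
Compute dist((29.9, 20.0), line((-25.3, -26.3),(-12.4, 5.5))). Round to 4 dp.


|cross product| = 1158.09
|line direction| = sqrt(1177.65) = 34.3169
Distance = 1158.09/sqrt(1177.65) = 33.7469

33.7469


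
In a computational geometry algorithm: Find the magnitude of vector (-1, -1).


|u| = sqrt((-1)^2 + (-1)^2) = sqrt(2) = 1.4142

1.4142


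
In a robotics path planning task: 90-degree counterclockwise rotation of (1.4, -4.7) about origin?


90° CCW: (x,y) -> (-y, x)
(1.4,-4.7) -> (4.7, 1.4)

(4.7, 1.4)


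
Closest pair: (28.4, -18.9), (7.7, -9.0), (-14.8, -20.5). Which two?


d(P0,P1) = 22.9456, d(P0,P2) = 43.2296, d(P1,P2) = 25.2686
Closest: P0 and P1

Closest pair: (28.4, -18.9) and (7.7, -9.0), distance = 22.9456


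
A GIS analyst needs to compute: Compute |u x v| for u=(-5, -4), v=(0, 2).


|u x v| = |(-5)*2 - (-4)*0|
= |(-10) - 0| = 10

10


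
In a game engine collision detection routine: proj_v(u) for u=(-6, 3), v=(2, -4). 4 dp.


u.v = -24, |v| = sqrt(20) = 4.4721
Scalar projection = u.v / |v| = -24 / sqrt(20) = -5.3666

-5.3666


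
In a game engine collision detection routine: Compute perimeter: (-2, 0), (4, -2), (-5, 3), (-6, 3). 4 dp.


Sides: (-2, 0)->(4, -2): sqrt(40) = 6.324555, (4, -2)->(-5, 3): sqrt(106) = 10.29563, (-5, 3)->(-6, 3): sqrt(1) = 1, (-6, 3)->(-2, 0): sqrt(25) = 5
Sum = 22.620185
Perimeter = 22.6202

22.6202


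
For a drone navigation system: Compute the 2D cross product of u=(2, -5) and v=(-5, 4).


u x v = u_x*v_y - u_y*v_x = 2*4 - (-5)*(-5)
= 8 - 25 = -17

-17


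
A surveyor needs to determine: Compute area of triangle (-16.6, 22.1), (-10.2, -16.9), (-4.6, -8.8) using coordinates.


Area = |x_A(y_B-y_C) + x_B(y_C-y_A) + x_C(y_A-y_B)|/2
= |134.46 + 315.18 + (-179.4)|/2
= 270.24/2 = 135.12

135.12


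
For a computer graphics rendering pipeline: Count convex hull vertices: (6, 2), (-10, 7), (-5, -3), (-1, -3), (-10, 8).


Convex hull vertices (CCW): (-10, 7), (-5, -3), (-1, -3), (6, 2), (-10, 8)
Count = 5

5


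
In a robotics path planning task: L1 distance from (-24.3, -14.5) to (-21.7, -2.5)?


|(-24.3)-(-21.7)| + |(-14.5)-(-2.5)| = 2.6 + 12 = 14.6

14.6


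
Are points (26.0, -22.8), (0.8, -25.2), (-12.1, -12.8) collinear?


Cross product: (0.8-26)*((-12.8)-(-22.8)) - ((-25.2)-(-22.8))*((-12.1)-26)
= -343.44

No, not collinear


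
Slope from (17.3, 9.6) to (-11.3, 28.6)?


slope = (y2-y1)/(x2-x1) = (28.6-9.6)/((-11.3)-17.3) = 19/(-28.6) = -0.6643

-0.6643


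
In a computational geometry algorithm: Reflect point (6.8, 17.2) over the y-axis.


Reflection over y-axis: (x,y) -> (-x,y)
(6.8, 17.2) -> (-6.8, 17.2)

(-6.8, 17.2)


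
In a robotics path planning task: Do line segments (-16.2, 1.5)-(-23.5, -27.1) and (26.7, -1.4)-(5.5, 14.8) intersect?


Cross products: d1=633.5, d2=1358.08, d3=1248.11, d4=523.53
d1*d2 < 0 and d3*d4 < 0? no

No, they don't intersect


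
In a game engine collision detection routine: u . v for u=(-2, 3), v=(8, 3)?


u . v = u_x*v_x + u_y*v_y = (-2)*8 + 3*3
= (-16) + 9 = -7

-7


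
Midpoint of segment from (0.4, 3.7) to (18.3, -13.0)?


M = ((0.4+18.3)/2, (3.7+(-13))/2)
= (9.35, -4.65)

(9.35, -4.65)


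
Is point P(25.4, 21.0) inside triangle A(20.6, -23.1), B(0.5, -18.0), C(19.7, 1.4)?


Cross products: AB x AP = -910.89, BC x BP = 265.74, CA x CP = 157.29
All same sign? no

No, outside


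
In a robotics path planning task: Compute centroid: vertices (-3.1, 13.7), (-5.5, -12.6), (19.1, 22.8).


Centroid = ((x_A+x_B+x_C)/3, (y_A+y_B+y_C)/3)
= (((-3.1)+(-5.5)+19.1)/3, (13.7+(-12.6)+22.8)/3)
= (3.5, 7.9667)

(3.5, 7.9667)


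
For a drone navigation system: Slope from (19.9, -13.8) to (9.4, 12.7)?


slope = (y2-y1)/(x2-x1) = (12.7-(-13.8))/(9.4-19.9) = 26.5/(-10.5) = -2.5238

-2.5238


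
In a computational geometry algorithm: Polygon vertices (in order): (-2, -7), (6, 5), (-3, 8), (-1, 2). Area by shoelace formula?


Shoelace sum: ((-2)*5 - 6*(-7)) + (6*8 - (-3)*5) + ((-3)*2 - (-1)*8) + ((-1)*(-7) - (-2)*2)
= 108
Area = |108|/2 = 54

54


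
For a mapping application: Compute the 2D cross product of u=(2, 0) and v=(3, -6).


u x v = u_x*v_y - u_y*v_x = 2*(-6) - 0*3
= (-12) - 0 = -12

-12


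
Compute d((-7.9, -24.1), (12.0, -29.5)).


dx=19.9, dy=-5.4
d^2 = 19.9^2 + (-5.4)^2 = 425.17
d = sqrt(425.17) = 20.6197

20.6197


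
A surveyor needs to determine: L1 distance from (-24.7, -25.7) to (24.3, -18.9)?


|(-24.7)-24.3| + |(-25.7)-(-18.9)| = 49 + 6.8 = 55.8

55.8


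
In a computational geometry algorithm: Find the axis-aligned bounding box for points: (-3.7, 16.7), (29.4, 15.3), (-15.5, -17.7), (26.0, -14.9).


x range: [-15.5, 29.4]
y range: [-17.7, 16.7]
Bounding box: (-15.5,-17.7) to (29.4,16.7)

(-15.5,-17.7) to (29.4,16.7)


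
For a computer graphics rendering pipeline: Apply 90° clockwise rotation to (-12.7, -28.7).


90° CW: (x,y) -> (y, -x)
(-12.7,-28.7) -> (-28.7, 12.7)

(-28.7, 12.7)


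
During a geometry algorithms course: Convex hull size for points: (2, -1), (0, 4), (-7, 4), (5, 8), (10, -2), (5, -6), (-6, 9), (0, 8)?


Convex hull vertices (CCW): (-7, 4), (5, -6), (10, -2), (5, 8), (-6, 9)
Count = 5

5


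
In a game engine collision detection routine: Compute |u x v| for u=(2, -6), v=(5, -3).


|u x v| = |2*(-3) - (-6)*5|
= |(-6) - (-30)| = 24

24


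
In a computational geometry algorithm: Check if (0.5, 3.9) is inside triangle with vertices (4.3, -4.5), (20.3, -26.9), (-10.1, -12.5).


Cross products: AB x AP = 49.28, BC x BP = -651.2, CA x CP = 151.36
All same sign? no

No, outside


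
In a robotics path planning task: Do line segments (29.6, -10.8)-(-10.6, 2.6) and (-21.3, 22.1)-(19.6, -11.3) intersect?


Cross products: d1=354.45, d2=-440.17, d3=-640.52, d4=154.1
d1*d2 < 0 and d3*d4 < 0? yes

Yes, they intersect


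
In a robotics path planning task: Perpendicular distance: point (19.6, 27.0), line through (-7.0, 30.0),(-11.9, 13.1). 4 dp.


|cross product| = 464.24
|line direction| = sqrt(309.62) = 17.596
Distance = 464.24/sqrt(309.62) = 26.3832

26.3832


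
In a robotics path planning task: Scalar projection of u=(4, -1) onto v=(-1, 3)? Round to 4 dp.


u.v = -7, |v| = sqrt(10) = 3.1623
Scalar projection = u.v / |v| = -7 / sqrt(10) = -2.2136

-2.2136


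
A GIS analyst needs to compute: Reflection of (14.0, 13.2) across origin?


Reflection over origin: (x,y) -> (-x,-y)
(14, 13.2) -> (-14, -13.2)

(-14, -13.2)


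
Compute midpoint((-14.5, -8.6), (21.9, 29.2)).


M = (((-14.5)+21.9)/2, ((-8.6)+29.2)/2)
= (3.7, 10.3)

(3.7, 10.3)


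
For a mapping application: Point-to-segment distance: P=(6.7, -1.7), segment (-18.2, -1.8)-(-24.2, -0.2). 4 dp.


Project P onto AB: t = 0 (clamped to [0,1])
Closest point on segment: (-18.2, -1.8)
Distance: 24.9002

24.9002


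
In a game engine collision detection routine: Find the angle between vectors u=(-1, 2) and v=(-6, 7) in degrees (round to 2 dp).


u.v = 20, |u| = sqrt(5) = 2.2361, |v| = sqrt(85) = 9.2195
cos(theta) = u.v/(|u||v|) = 20/sqrt(425) = 0.970143
theta = acos(0.970143) = 14.04 degrees

14.04 degrees


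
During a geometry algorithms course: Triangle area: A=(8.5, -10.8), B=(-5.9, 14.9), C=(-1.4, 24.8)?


Area = |x_A(y_B-y_C) + x_B(y_C-y_A) + x_C(y_A-y_B)|/2
= |(-84.15) + (-210.04) + 35.98|/2
= 258.21/2 = 129.105

129.105


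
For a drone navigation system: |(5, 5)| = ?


|u| = sqrt(5^2 + 5^2) = sqrt(50) = 7.0711

7.0711


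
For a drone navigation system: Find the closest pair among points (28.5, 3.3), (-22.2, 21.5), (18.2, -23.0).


d(P0,P1) = 53.8677, d(P0,P2) = 28.245, d(P1,P2) = 60.1033
Closest: P0 and P2

Closest pair: (28.5, 3.3) and (18.2, -23.0), distance = 28.245


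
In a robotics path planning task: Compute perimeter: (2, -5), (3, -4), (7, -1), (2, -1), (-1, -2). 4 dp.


Sides: (2, -5)->(3, -4): sqrt(2) = 1.414214, (3, -4)->(7, -1): sqrt(25) = 5, (7, -1)->(2, -1): sqrt(25) = 5, (2, -1)->(-1, -2): sqrt(10) = 3.162278, (-1, -2)->(2, -5): sqrt(18) = 4.242641
Sum = 18.819133
Perimeter = 18.8191

18.8191


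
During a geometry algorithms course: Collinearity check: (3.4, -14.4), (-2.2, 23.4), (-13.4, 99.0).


Cross product: ((-2.2)-3.4)*(99-(-14.4)) - (23.4-(-14.4))*((-13.4)-3.4)
= 0

Yes, collinear


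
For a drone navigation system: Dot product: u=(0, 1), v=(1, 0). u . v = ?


u . v = u_x*v_x + u_y*v_y = 0*1 + 1*0
= 0 + 0 = 0

0


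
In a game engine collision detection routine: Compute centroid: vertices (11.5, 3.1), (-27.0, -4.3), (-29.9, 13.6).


Centroid = ((x_A+x_B+x_C)/3, (y_A+y_B+y_C)/3)
= ((11.5+(-27)+(-29.9))/3, (3.1+(-4.3)+13.6)/3)
= (-15.1333, 4.1333)

(-15.1333, 4.1333)


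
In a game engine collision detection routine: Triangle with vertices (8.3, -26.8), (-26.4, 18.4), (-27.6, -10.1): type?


Side lengths squared: AB^2=3247.13, BC^2=813.69, CA^2=1567.7
Sorted: [813.69, 1567.7, 3247.13]
By sides: Scalene, By angles: Obtuse

Scalene, Obtuse


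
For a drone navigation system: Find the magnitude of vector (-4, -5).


|u| = sqrt((-4)^2 + (-5)^2) = sqrt(41) = 6.4031

6.4031


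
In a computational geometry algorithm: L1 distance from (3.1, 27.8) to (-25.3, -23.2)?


|3.1-(-25.3)| + |27.8-(-23.2)| = 28.4 + 51 = 79.4

79.4


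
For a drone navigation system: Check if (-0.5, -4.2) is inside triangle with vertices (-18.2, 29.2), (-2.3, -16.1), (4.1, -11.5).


Cross products: AB x AP = 270.75, BC x BP = 67.88, CA x CP = 24.43
All same sign? yes

Yes, inside


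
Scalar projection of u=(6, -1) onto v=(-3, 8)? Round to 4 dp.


u.v = -26, |v| = sqrt(73) = 8.544
Scalar projection = u.v / |v| = -26 / sqrt(73) = -3.0431

-3.0431


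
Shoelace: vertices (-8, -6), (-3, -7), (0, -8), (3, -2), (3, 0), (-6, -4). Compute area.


Shoelace sum: ((-8)*(-7) - (-3)*(-6)) + ((-3)*(-8) - 0*(-7)) + (0*(-2) - 3*(-8)) + (3*0 - 3*(-2)) + (3*(-4) - (-6)*0) + ((-6)*(-6) - (-8)*(-4))
= 84
Area = |84|/2 = 42

42


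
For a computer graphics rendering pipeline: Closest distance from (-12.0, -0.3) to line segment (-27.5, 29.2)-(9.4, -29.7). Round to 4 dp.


Project P onto AB: t = 0.4781 (clamped to [0,1])
Closest point on segment: (-9.859, 1.0413)
Distance: 2.5265

2.5265


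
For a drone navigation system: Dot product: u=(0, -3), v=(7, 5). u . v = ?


u . v = u_x*v_x + u_y*v_y = 0*7 + (-3)*5
= 0 + (-15) = -15

-15


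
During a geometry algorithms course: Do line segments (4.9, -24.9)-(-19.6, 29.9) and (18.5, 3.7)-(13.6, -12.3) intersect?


Cross products: d1=-77.46, d2=-737.98, d3=-1445.98, d4=-785.46
d1*d2 < 0 and d3*d4 < 0? no

No, they don't intersect


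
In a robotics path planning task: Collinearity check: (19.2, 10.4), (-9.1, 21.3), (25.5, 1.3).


Cross product: ((-9.1)-19.2)*(1.3-10.4) - (21.3-10.4)*(25.5-19.2)
= 188.86

No, not collinear
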